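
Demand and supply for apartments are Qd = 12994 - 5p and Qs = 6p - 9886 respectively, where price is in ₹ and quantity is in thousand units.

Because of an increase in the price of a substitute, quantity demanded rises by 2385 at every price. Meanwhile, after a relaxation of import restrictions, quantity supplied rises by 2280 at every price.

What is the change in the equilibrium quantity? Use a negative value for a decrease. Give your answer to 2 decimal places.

Solve the original market: 12994 - 5p = 6p - 9886, hence p = 2080 and Q = 2594.
The shock moves the curves to Qd = 15379 - 5p and Qs = 6p - 7606.
Setting them equal: 15379 - 5p = 6p - 7606 → 22985 = 11p, so p = 22985/11 ≈ 2089.5455 and Q = 54244/11 ≈ 4931.2727.
ΔQ = 4931.2727 − 2594 = +2337.27.

+2337.27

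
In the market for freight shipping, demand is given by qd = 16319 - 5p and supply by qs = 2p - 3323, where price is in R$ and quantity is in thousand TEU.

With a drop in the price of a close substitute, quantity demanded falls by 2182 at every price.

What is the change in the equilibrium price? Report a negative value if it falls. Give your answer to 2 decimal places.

-311.71

Solve the original market: 16319 - 5p = 2p - 3323, hence p = 2806 and q = 2289.
With the change applied: demand qd = 14137 - 5p, supply qs = 2p - 3323.
Clearing the new market: 14137 - 5p = 2p - 3323, so p = 17460/7 ≈ 2494.2857 and q = 11659/7 ≈ 1665.5714.
Δp = 2494.2857 − 2806 = -311.71.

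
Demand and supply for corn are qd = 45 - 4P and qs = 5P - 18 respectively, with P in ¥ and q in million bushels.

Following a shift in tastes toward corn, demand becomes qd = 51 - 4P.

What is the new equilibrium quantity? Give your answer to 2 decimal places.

Original equilibrium: 45 - 4P = 5P - 18 gives 63 = 9P, so P = 7 and q = 17.
After the shift, demand is qd = 51 - 4P and supply is qs = 5P - 18.
Equate the new curves: 51 - 4P = 5P - 18, giving 69 = 9P, P = 23/3 ≈ 7.6667, q = 61/3 ≈ 20.3333.

20.33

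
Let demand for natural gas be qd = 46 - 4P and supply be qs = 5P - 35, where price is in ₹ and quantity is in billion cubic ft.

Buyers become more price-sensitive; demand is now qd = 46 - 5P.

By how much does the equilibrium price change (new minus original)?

Initially, 46 - 4P = 5P - 35, so 81 = 9P and P = 9, q = 10.
With the change applied: demand qd = 46 - 5P, supply qs = 5P - 35.
Setting them equal: 46 - 5P = 5P - 35 → 81 = 10P, so P = 8.1 and q = 5.5.
ΔP = 8.1 − 9 = -0.9.

-0.9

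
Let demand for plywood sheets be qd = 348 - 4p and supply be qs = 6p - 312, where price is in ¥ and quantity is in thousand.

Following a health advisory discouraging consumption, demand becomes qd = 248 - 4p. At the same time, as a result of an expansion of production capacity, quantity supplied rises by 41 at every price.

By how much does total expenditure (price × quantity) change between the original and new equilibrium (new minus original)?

Original equilibrium: 348 - 4p = 6p - 312 gives 660 = 10p, so p = 66 and q = 84.
With the change applied: demand qd = 248 - 4p, supply qs = 6p - 271.
Clearing the new market: 248 - 4p = 6p - 271, so p = 51.9 and q = 40.4.
Expenditure moves from 66×84 = 5544 to 51.9×40.4 = 2096.76; change = -3447.24.

-3447.24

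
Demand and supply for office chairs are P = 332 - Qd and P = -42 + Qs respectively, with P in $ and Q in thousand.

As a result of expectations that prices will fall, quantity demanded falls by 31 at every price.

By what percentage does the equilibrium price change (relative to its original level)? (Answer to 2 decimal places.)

Original equilibrium: 332 - P = P + 42 gives 290 = 2P, so P = 145 and Q = 187.
The shock moves the curves to Qd = 301 - P and Qs = P + 42.
Equate the new curves: 301 - P = P + 42, giving 259 = 2P, P = 129.5, Q = 171.5.
%ΔP = (129.5 − 145) / 145 × 100 = -10.69%.

-10.69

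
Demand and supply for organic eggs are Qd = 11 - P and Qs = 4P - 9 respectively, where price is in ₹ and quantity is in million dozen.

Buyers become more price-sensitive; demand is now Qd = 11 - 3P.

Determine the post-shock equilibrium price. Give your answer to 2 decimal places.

Original equilibrium: 11 - P = 4P - 9 gives 20 = 5P, so P = 4 and Q = 7.
After the shift, demand is Qd = 11 - 3P and supply is Qs = 4P - 9.
Setting them equal: 11 - 3P = 4P - 9 → 20 = 7P, so P = 20/7 ≈ 2.8571 and Q = 17/7 ≈ 2.4286.

2.86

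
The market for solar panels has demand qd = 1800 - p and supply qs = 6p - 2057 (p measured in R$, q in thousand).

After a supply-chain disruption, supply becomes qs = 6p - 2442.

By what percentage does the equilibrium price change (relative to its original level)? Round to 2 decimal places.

Before the shock: 1800 - p = 6p - 2057 ⇒ 3857 = 7p ⇒ p = 551, q = 1249.
After the shift, demand is qd = 1800 - p and supply is qs = 6p - 2442.
New equilibrium: 1800 - p = 6p - 2442 ⇒ 4242 = 7p ⇒ p = 606, q = 1194.
%Δp = (606 − 551) / 551 × 100 = +9.98%.

+9.98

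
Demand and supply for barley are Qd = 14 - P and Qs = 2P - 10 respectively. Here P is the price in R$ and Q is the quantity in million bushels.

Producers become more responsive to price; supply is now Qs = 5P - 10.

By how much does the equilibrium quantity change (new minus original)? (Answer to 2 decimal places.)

Solve the original market: 14 - P = 2P - 10, hence P = 8 and Q = 6.
The shock moves the curves to Qd = 14 - P and Qs = 5P - 10.
Setting them equal: 14 - P = 5P - 10 → 24 = 6P, so P = 4 and Q = 10.
ΔQ = 10 − 6 = +4.00.

+4.00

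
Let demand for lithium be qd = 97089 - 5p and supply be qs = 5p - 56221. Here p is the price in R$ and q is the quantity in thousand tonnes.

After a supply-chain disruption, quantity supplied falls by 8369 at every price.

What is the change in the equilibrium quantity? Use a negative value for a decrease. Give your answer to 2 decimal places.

Original equilibrium: 97089 - 5p = 5p - 56221 gives 153310 = 10p, so p = 15331 and q = 20434.
After the shift, demand is qd = 97089 - 5p and supply is qs = 5p - 64590.
New equilibrium: 97089 - 5p = 5p - 64590 ⇒ 161679 = 10p ⇒ p = 16167.9, q = 16249.5.
Δq = 16249.5 − 20434 = -4184.50.

-4184.50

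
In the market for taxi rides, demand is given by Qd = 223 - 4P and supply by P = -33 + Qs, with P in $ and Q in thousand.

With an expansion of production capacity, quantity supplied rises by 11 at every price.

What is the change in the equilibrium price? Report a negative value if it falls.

Solve the original market: 223 - 4P = P + 33, hence P = 38 and Q = 71.
After the shift, demand is Qd = 223 - 4P and supply is Qs = P + 44.
New equilibrium: 223 - 4P = P + 44 ⇒ 179 = 5P ⇒ P = 35.8, Q = 79.8.
ΔP = 35.8 − 38 = -2.2.

-2.2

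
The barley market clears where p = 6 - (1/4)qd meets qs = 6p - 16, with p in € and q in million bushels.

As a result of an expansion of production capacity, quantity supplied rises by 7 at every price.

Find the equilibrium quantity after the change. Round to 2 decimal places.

Initially, 24 - 4p = 6p - 16, so 40 = 10p and p = 4, q = 8.
The shock moves the curves to qd = 24 - 4p and qs = 6p - 9.
Setting them equal: 24 - 4p = 6p - 9 → 33 = 10p, so p = 3.3 and q = 10.8.

10.80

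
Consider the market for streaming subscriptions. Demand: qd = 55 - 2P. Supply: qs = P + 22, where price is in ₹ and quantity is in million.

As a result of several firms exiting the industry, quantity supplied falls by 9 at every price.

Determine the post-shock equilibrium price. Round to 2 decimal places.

14.00

Before the shock: 55 - 2P = P + 22 ⇒ 33 = 3P ⇒ P = 11, q = 33.
With the change applied: demand qd = 55 - 2P, supply qs = P + 13.
Clearing the new market: 55 - 2P = P + 13, so P = 14 and q = 27.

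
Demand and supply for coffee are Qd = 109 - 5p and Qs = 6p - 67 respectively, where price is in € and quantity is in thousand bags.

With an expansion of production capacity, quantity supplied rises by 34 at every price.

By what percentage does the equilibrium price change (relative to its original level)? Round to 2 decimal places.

-19.32

Initially, 109 - 5p = 6p - 67, so 176 = 11p and p = 16, Q = 29.
With the change applied: demand Qd = 109 - 5p, supply Qs = 6p - 33.
Clearing the new market: 109 - 5p = 6p - 33, so p = 142/11 ≈ 12.9091 and Q = 489/11 ≈ 44.4545.
%Δp = (12.9091 − 16) / 16 × 100 = -19.32%.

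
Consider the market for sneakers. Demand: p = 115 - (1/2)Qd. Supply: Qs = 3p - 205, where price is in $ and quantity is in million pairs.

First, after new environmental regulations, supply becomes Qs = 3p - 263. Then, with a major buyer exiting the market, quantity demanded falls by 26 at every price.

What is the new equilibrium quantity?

17.2

Solve the original market: 230 - 2p = 3p - 205, hence p = 87 and Q = 56.
After the shift, demand is Qd = 204 - 2p and supply is Qs = 3p - 263.
New equilibrium: 204 - 2p = 3p - 263 ⇒ 467 = 5p ⇒ p = 93.4, Q = 17.2.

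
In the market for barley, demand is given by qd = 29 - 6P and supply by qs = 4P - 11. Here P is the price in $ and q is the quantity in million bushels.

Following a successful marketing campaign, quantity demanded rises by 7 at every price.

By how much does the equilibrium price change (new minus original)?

+0.7

Original equilibrium: 29 - 6P = 4P - 11 gives 40 = 10P, so P = 4 and q = 5.
The new curves are qd = 36 - 6P (demand) and qs = 4P - 11 (supply).
Equate the new curves: 36 - 6P = 4P - 11, giving 47 = 10P, P = 4.7, q = 7.8.
ΔP = 4.7 − 4 = +0.7.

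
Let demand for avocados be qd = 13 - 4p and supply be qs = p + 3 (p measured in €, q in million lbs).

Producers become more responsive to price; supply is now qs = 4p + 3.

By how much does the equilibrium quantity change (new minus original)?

+3

Initially, 13 - 4p = p + 3, so 10 = 5p and p = 2, q = 5.
After the shift, demand is qd = 13 - 4p and supply is qs = 4p + 3.
New equilibrium: 13 - 4p = 4p + 3 ⇒ 10 = 8p ⇒ p = 1.25, q = 8.
Δq = 8 − 5 = +3.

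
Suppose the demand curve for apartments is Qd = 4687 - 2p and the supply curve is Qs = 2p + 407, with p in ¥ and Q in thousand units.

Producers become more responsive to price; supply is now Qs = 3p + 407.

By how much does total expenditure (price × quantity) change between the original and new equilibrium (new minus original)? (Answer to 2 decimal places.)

-178690.00

Original equilibrium: 4687 - 2p = 2p + 407 gives 4280 = 4p, so p = 1070 and Q = 2547.
After the shift, demand is Qd = 4687 - 2p and supply is Qs = 3p + 407.
Setting them equal: 4687 - 2p = 3p + 407 → 4280 = 5p, so p = 856 and Q = 2975.
Expenditure moves from 1070×2547 = 2725290 to 856×2975 = 2546600; change = -178690.00.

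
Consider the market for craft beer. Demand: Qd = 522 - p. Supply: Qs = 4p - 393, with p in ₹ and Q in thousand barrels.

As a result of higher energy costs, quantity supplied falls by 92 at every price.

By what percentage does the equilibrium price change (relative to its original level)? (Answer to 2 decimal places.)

+10.05

Before the shock: 522 - p = 4p - 393 ⇒ 915 = 5p ⇒ p = 183, Q = 339.
With the change applied: demand Qd = 522 - p, supply Qs = 4p - 485.
Setting them equal: 522 - p = 4p - 485 → 1007 = 5p, so p = 201.4 and Q = 320.6.
%Δp = (201.4 − 183) / 183 × 100 = +10.05%.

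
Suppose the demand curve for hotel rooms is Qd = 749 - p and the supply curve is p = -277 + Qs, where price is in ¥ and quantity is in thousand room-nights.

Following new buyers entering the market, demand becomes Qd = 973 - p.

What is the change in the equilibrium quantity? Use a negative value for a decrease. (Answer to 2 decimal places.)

+112.00

Before the shock: 749 - p = p + 277 ⇒ 472 = 2p ⇒ p = 236, Q = 513.
After the shift, demand is Qd = 973 - p and supply is Qs = p + 277.
Equate the new curves: 973 - p = p + 277, giving 696 = 2p, p = 348, Q = 625.
ΔQ = 625 − 513 = +112.00.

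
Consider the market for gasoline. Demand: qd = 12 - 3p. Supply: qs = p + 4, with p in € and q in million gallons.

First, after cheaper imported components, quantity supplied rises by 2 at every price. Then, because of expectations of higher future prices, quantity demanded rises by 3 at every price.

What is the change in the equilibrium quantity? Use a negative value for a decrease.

+2.25

Initially, 12 - 3p = p + 4, so 8 = 4p and p = 2, q = 6.
With the change applied: demand qd = 15 - 3p, supply qs = p + 6.
New equilibrium: 15 - 3p = p + 6 ⇒ 9 = 4p ⇒ p = 2.25, q = 8.25.
Δq = 8.25 − 6 = +2.25.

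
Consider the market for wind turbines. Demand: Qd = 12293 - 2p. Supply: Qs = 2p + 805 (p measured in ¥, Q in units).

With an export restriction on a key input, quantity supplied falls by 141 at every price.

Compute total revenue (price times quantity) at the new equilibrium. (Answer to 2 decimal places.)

Solve the original market: 12293 - 2p = 2p + 805, hence p = 2872 and Q = 6549.
With the change applied: demand Qd = 12293 - 2p, supply Qs = 2p + 664.
Setting them equal: 12293 - 2p = 2p + 664 → 11629 = 4p, so p = 2907.25 and Q = 6478.5.
New expenditure = 2907.25 × 6478.5 = 18834619.13.

18834619.13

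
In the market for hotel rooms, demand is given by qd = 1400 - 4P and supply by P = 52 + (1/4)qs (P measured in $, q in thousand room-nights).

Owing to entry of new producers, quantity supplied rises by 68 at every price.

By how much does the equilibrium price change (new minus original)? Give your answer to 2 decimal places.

Solve the original market: 1400 - 4P = 4P - 208, hence P = 201 and q = 596.
After the shift, demand is qd = 1400 - 4P and supply is qs = 4P - 140.
Setting them equal: 1400 - 4P = 4P - 140 → 1540 = 8P, so P = 192.5 and q = 630.
ΔP = 192.5 − 201 = -8.50.

-8.50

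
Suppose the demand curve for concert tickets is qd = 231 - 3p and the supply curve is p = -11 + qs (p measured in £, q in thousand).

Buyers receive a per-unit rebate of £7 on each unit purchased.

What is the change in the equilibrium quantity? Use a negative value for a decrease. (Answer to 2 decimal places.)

+5.25

Solve the original market: 231 - 3p = p + 11, hence p = 55 and q = 66.
Since buyers' out-of-pocket price is the market price minus the rebate, the effective demand curve becomes qd = 252 - 3p.
New equilibrium: 252 - 3p = p + 11 ⇒ 241 = 4p ⇒ p = 60.25, q = 71.25.
Δq = 71.25 − 66 = +5.25.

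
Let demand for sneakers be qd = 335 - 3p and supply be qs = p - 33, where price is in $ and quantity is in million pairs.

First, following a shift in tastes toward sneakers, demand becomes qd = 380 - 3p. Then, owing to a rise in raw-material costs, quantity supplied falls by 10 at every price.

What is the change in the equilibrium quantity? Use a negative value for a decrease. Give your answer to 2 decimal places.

Original equilibrium: 335 - 3p = p - 33 gives 368 = 4p, so p = 92 and q = 59.
The new curves are qd = 380 - 3p (demand) and qs = p - 43 (supply).
Equate the new curves: 380 - 3p = p - 43, giving 423 = 4p, p = 105.75, q = 62.75.
Δq = 62.75 − 59 = +3.75.

+3.75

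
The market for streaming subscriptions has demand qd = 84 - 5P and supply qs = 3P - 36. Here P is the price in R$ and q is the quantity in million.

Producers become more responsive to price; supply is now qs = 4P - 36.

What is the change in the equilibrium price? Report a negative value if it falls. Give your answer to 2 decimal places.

-1.67

Before the shock: 84 - 5P = 3P - 36 ⇒ 120 = 8P ⇒ P = 15, q = 9.
The new curves are qd = 84 - 5P (demand) and qs = 4P - 36 (supply).
Equate the new curves: 84 - 5P = 4P - 36, giving 120 = 9P, P = 40/3 ≈ 13.3333, q = 52/3 ≈ 17.3333.
ΔP = 13.3333 − 15 = -1.67.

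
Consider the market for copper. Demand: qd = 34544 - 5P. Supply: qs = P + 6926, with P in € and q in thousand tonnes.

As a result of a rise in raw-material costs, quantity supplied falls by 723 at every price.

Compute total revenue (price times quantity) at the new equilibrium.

51611322.75

Initially, 34544 - 5P = P + 6926, so 27618 = 6P and P = 4603, q = 11529.
With the change applied: demand qd = 34544 - 5P, supply qs = P + 6203.
Setting them equal: 34544 - 5P = P + 6203 → 28341 = 6P, so P = 4723.5 and q = 10926.5.
New expenditure = 4723.5 × 10926.5 = 51611322.75.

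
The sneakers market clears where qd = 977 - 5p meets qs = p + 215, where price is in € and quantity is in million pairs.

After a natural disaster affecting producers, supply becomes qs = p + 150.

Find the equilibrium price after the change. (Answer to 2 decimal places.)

Original equilibrium: 977 - 5p = p + 215 gives 762 = 6p, so p = 127 and q = 342.
The new curves are qd = 977 - 5p (demand) and qs = p + 150 (supply).
Setting them equal: 977 - 5p = p + 150 → 827 = 6p, so p = 827/6 ≈ 137.8333 and q = 1727/6 ≈ 287.8333.

137.83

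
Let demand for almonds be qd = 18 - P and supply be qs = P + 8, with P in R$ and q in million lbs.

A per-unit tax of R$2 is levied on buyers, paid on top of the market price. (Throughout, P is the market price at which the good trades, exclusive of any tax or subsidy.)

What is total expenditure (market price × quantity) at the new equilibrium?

Solve the original market: 18 - P = P + 8, hence P = 5 and q = 13.
Since buyers pay the price plus the tax, the effective demand curve becomes qd = 16 - P.
Setting them equal: 16 - P = P + 8 → 8 = 2P, so P = 4 and q = 12.
New expenditure = 4 × 12 = 48.

48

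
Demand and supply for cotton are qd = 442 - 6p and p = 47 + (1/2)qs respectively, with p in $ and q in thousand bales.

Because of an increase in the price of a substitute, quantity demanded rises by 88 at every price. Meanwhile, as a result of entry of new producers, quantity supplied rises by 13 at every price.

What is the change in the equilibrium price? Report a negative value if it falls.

+9.375

Solve the original market: 442 - 6p = 2p - 94, hence p = 67 and q = 40.
The shock moves the curves to qd = 530 - 6p and qs = 2p - 81.
Setting them equal: 530 - 6p = 2p - 81 → 611 = 8p, so p = 76.375 and q = 71.75.
Δp = 76.375 − 67 = +9.375.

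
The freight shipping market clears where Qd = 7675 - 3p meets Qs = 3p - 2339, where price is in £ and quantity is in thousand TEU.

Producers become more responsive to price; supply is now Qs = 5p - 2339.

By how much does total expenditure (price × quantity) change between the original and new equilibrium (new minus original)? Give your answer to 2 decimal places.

Initially, 7675 - 3p = 3p - 2339, so 10014 = 6p and p = 1669, Q = 2668.
With the change applied: demand Qd = 7675 - 3p, supply Qs = 5p - 2339.
New equilibrium: 7675 - 3p = 5p - 2339 ⇒ 10014 = 8p ⇒ p = 1251.75, Q = 3919.75.
Expenditure moves from 1669×2668 = 4452892 to 1251.75×3919.75 = 4906547.0625; change = +453655.06.

+453655.06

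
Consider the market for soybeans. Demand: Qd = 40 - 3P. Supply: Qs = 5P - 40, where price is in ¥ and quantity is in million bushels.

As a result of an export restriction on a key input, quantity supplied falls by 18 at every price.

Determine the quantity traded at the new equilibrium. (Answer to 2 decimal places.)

3.25

Original equilibrium: 40 - 3P = 5P - 40 gives 80 = 8P, so P = 10 and Q = 10.
With the change applied: demand Qd = 40 - 3P, supply Qs = 5P - 58.
Clearing the new market: 40 - 3P = 5P - 58, so P = 12.25 and Q = 3.25.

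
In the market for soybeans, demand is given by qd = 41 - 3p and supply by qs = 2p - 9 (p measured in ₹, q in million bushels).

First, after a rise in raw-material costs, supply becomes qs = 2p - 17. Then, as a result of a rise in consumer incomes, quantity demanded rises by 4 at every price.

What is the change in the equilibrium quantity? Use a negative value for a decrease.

-3.2

Before the shock: 41 - 3p = 2p - 9 ⇒ 50 = 5p ⇒ p = 10, q = 11.
The shock moves the curves to qd = 45 - 3p and qs = 2p - 17.
New equilibrium: 45 - 3p = 2p - 17 ⇒ 62 = 5p ⇒ p = 12.4, q = 7.8.
Δq = 7.8 − 11 = -3.2.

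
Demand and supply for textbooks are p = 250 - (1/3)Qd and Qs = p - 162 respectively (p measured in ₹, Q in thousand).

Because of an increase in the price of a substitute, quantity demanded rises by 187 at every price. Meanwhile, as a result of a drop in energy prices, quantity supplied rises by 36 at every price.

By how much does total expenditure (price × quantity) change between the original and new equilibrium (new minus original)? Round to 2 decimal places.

Solve the original market: 750 - 3p = p - 162, hence p = 228 and Q = 66.
With the change applied: demand Qd = 937 - 3p, supply Qs = p - 126.
Setting them equal: 937 - 3p = p - 126 → 1063 = 4p, so p = 265.75 and Q = 139.75.
Expenditure moves from 228×66 = 15048 to 265.75×139.75 = 37138.5625; change = +22090.56.

+22090.56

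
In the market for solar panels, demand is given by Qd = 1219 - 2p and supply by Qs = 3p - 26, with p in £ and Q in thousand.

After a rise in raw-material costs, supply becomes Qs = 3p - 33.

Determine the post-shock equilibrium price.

Before the shock: 1219 - 2p = 3p - 26 ⇒ 1245 = 5p ⇒ p = 249, Q = 721.
With the change applied: demand Qd = 1219 - 2p, supply Qs = 3p - 33.
New equilibrium: 1219 - 2p = 3p - 33 ⇒ 1252 = 5p ⇒ p = 250.4, Q = 718.2.

250.4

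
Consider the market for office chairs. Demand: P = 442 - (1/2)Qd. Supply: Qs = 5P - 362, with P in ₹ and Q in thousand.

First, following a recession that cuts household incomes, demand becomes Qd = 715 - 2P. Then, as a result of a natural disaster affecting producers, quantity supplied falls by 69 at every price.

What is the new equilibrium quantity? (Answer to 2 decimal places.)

387.57

Before the shock: 884 - 2P = 5P - 362 ⇒ 1246 = 7P ⇒ P = 178, Q = 528.
The shock moves the curves to Qd = 715 - 2P and Qs = 5P - 431.
Equate the new curves: 715 - 2P = 5P - 431, giving 1146 = 7P, P = 1146/7 ≈ 163.7143, Q = 2713/7 ≈ 387.5714.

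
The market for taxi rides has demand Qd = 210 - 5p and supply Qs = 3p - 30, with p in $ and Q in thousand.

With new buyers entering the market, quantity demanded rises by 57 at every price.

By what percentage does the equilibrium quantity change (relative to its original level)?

Solve the original market: 210 - 5p = 3p - 30, hence p = 30 and Q = 60.
The new curves are Qd = 267 - 5p (demand) and Qs = 3p - 30 (supply).
Clearing the new market: 267 - 5p = 3p - 30, so p = 37.125 and Q = 81.375.
%ΔQ = (81.375 − 60) / 60 × 100 = +35.625%.

+35.625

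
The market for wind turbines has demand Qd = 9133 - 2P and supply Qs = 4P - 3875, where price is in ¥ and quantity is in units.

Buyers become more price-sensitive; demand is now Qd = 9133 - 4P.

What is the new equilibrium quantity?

2629

Original equilibrium: 9133 - 2P = 4P - 3875 gives 13008 = 6P, so P = 2168 and Q = 4797.
The shock moves the curves to Qd = 9133 - 4P and Qs = 4P - 3875.
Equate the new curves: 9133 - 4P = 4P - 3875, giving 13008 = 8P, P = 1626, Q = 2629.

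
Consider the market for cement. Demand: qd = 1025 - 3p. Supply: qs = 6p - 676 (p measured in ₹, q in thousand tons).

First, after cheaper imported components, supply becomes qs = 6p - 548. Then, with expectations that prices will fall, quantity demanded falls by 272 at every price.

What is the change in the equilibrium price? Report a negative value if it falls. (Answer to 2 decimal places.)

-44.44

Original equilibrium: 1025 - 3p = 6p - 676 gives 1701 = 9p, so p = 189 and q = 458.
With the change applied: demand qd = 753 - 3p, supply qs = 6p - 548.
Clearing the new market: 753 - 3p = 6p - 548, so p = 1301/9 ≈ 144.5556 and q = 958/3 ≈ 319.3333.
Δp = 144.5556 − 189 = -44.44.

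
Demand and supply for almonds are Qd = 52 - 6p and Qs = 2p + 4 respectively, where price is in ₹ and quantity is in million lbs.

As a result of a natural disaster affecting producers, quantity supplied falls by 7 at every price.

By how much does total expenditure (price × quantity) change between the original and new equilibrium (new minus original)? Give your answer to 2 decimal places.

Initially, 52 - 6p = 2p + 4, so 48 = 8p and p = 6, Q = 16.
With the change applied: demand Qd = 52 - 6p, supply Qs = 2p - 3.
New equilibrium: 52 - 6p = 2p - 3 ⇒ 55 = 8p ⇒ p = 6.875, Q = 10.75.
Expenditure moves from 6×16 = 96 to 6.875×10.75 = 73.90625; change = -22.09.

-22.09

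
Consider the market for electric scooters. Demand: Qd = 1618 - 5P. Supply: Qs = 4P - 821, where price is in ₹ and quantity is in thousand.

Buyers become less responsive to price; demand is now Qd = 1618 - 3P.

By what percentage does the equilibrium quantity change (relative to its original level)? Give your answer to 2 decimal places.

+117.76

Original equilibrium: 1618 - 5P = 4P - 821 gives 2439 = 9P, so P = 271 and Q = 263.
The new curves are Qd = 1618 - 3P (demand) and Qs = 4P - 821 (supply).
Setting them equal: 1618 - 3P = 4P - 821 → 2439 = 7P, so P = 2439/7 ≈ 348.4286 and Q = 4009/7 ≈ 572.7143.
%ΔQ = (572.7143 − 263) / 263 × 100 = +117.76%.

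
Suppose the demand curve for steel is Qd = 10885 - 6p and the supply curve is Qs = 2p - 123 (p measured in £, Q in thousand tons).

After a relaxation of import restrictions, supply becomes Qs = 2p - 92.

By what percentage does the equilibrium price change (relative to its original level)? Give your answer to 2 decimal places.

-0.28

Solve the original market: 10885 - 6p = 2p - 123, hence p = 1376 and Q = 2629.
The shock moves the curves to Qd = 10885 - 6p and Qs = 2p - 92.
Setting them equal: 10885 - 6p = 2p - 92 → 10977 = 8p, so p = 1372.125 and Q = 2652.25.
%Δp = (1372.125 − 1376) / 1376 × 100 = -0.28%.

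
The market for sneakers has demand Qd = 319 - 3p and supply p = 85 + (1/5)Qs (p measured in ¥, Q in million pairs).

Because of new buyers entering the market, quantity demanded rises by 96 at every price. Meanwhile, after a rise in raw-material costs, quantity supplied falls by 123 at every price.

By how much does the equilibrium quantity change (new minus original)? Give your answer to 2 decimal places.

Solve the original market: 319 - 3p = 5p - 425, hence p = 93 and Q = 40.
The new curves are Qd = 415 - 3p (demand) and Qs = 5p - 548 (supply).
New equilibrium: 415 - 3p = 5p - 548 ⇒ 963 = 8p ⇒ p = 120.375, Q = 53.875.
ΔQ = 53.875 − 40 = +13.88.

+13.88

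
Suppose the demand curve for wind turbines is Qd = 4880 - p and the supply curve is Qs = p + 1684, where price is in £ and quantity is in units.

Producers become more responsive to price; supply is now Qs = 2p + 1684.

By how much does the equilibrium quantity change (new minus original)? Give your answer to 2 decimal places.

Before the shock: 4880 - p = p + 1684 ⇒ 3196 = 2p ⇒ p = 1598, Q = 3282.
With the change applied: demand Qd = 4880 - p, supply Qs = 2p + 1684.
Equate the new curves: 4880 - p = 2p + 1684, giving 3196 = 3p, p = 3196/3 ≈ 1065.3333, Q = 11444/3 ≈ 3814.6667.
ΔQ = 3814.6667 − 3282 = +532.67.

+532.67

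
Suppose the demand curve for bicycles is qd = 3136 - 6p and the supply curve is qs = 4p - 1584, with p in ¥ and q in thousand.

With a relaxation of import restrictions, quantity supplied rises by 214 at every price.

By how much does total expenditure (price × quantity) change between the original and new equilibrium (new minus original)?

+51351.44

Original equilibrium: 3136 - 6p = 4p - 1584 gives 4720 = 10p, so p = 472 and q = 304.
With the change applied: demand qd = 3136 - 6p, supply qs = 4p - 1370.
New equilibrium: 3136 - 6p = 4p - 1370 ⇒ 4506 = 10p ⇒ p = 450.6, q = 432.4.
Expenditure moves from 472×304 = 143488 to 450.6×432.4 = 194839.44; change = +51351.44.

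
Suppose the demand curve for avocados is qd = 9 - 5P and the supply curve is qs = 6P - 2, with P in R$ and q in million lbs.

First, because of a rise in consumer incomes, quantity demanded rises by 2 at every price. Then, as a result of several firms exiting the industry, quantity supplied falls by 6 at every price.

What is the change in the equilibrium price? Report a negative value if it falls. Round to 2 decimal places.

Initially, 9 - 5P = 6P - 2, so 11 = 11P and P = 1, q = 4.
After the shift, demand is qd = 11 - 5P and supply is qs = 6P - 8.
Setting them equal: 11 - 5P = 6P - 8 → 19 = 11P, so P = 19/11 ≈ 1.7273 and q = 26/11 ≈ 2.3636.
ΔP = 1.7273 − 1 = +0.73.

+0.73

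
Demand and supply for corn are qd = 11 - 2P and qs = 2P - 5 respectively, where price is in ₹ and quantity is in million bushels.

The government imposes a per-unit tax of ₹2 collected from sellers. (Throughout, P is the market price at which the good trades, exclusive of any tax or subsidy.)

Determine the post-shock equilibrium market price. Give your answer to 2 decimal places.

Initially, 11 - 2P = 2P - 5, so 16 = 4P and P = 4, q = 3.
Since sellers keep the price net of the tax, the effective supply curve becomes qs = 2P - 9.
Clearing the new market: 11 - 2P = 2P - 9, so P = 5 and q = 1.

5.00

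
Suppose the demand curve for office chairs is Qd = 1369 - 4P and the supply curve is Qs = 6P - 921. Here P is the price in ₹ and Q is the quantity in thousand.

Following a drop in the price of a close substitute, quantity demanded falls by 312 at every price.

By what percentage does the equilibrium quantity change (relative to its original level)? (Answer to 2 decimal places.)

-41.32

Initially, 1369 - 4P = 6P - 921, so 2290 = 10P and P = 229, Q = 453.
After the shift, demand is Qd = 1057 - 4P and supply is Qs = 6P - 921.
Setting them equal: 1057 - 4P = 6P - 921 → 1978 = 10P, so P = 197.8 and Q = 265.8.
%ΔQ = (265.8 − 453) / 453 × 100 = -41.32%.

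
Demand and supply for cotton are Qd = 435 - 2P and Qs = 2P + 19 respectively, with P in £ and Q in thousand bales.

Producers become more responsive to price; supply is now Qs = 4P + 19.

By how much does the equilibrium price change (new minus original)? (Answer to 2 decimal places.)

-34.67

Solve the original market: 435 - 2P = 2P + 19, hence P = 104 and Q = 227.
The new curves are Qd = 435 - 2P (demand) and Qs = 4P + 19 (supply).
Setting them equal: 435 - 2P = 4P + 19 → 416 = 6P, so P = 208/3 ≈ 69.3333 and Q = 889/3 ≈ 296.3333.
ΔP = 69.3333 − 104 = -34.67.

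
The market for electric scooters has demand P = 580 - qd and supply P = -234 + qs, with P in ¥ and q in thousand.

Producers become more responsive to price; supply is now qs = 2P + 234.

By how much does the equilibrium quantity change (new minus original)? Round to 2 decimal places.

Before the shock: 580 - P = P + 234 ⇒ 346 = 2P ⇒ P = 173, q = 407.
After the shift, demand is qd = 580 - P and supply is qs = 2P + 234.
New equilibrium: 580 - P = 2P + 234 ⇒ 346 = 3P ⇒ P = 346/3 ≈ 115.3333, q = 1394/3 ≈ 464.6667.
Δq = 464.6667 − 407 = +57.67.

+57.67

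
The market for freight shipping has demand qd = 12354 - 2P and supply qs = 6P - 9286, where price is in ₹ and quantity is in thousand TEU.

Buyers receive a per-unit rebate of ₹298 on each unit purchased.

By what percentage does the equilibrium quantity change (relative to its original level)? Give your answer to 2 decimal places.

+6.44

Before the shock: 12354 - 2P = 6P - 9286 ⇒ 21640 = 8P ⇒ P = 2705, q = 6944.
Since buyers' out-of-pocket price is the market price minus the rebate, the effective demand curve becomes qd = 12950 - 2P.
New equilibrium: 12950 - 2P = 6P - 9286 ⇒ 22236 = 8P ⇒ P = 2779.5, q = 7391.
%Δq = (7391 − 6944) / 6944 × 100 = +6.44%.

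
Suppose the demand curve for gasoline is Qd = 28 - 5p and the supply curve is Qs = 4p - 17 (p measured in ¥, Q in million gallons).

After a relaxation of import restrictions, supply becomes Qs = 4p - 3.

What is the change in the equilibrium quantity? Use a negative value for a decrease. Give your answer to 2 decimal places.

+7.78

Initially, 28 - 5p = 4p - 17, so 45 = 9p and p = 5, Q = 3.
After the shift, demand is Qd = 28 - 5p and supply is Qs = 4p - 3.
New equilibrium: 28 - 5p = 4p - 3 ⇒ 31 = 9p ⇒ p = 31/9 ≈ 3.4444, Q = 97/9 ≈ 10.7778.
ΔQ = 10.7778 − 3 = +7.78.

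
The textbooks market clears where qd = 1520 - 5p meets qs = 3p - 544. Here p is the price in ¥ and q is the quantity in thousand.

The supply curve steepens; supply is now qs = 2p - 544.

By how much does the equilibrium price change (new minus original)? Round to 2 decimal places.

Solve the original market: 1520 - 5p = 3p - 544, hence p = 258 and q = 230.
The new curves are qd = 1520 - 5p (demand) and qs = 2p - 544 (supply).
Clearing the new market: 1520 - 5p = 2p - 544, so p = 2064/7 ≈ 294.8571 and q = 320/7 ≈ 45.7143.
Δp = 294.8571 − 258 = +36.86.

+36.86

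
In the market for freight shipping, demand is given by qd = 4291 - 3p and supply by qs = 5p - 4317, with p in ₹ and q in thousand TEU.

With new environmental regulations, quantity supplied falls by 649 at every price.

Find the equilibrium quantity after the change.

819.625

Initially, 4291 - 3p = 5p - 4317, so 8608 = 8p and p = 1076, q = 1063.
With the change applied: demand qd = 4291 - 3p, supply qs = 5p - 4966.
New equilibrium: 4291 - 3p = 5p - 4966 ⇒ 9257 = 8p ⇒ p = 1157.125, q = 819.625.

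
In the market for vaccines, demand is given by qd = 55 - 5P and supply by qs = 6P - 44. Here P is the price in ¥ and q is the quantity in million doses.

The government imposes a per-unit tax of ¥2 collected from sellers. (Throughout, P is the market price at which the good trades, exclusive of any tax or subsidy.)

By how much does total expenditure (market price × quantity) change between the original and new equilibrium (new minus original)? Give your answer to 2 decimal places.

Solve the original market: 55 - 5P = 6P - 44, hence P = 9 and q = 10.
Since sellers keep the price net of the tax, the effective supply curve becomes qs = 6P - 56.
Setting them equal: 55 - 5P = 6P - 56 → 111 = 11P, so P = 111/11 ≈ 10.0909 and q = 50/11 ≈ 4.5455.
Expenditure moves from 9×10 = 90 to 10.0909×4.5455 = 45.8678; change = -44.13.

-44.13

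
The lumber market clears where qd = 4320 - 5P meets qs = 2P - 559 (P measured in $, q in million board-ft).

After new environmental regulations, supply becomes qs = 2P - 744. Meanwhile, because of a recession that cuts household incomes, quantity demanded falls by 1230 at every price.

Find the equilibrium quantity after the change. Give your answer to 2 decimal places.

Before the shock: 4320 - 5P = 2P - 559 ⇒ 4879 = 7P ⇒ P = 697, q = 835.
After the shift, demand is qd = 3090 - 5P and supply is qs = 2P - 744.
Equate the new curves: 3090 - 5P = 2P - 744, giving 3834 = 7P, P = 3834/7 ≈ 547.7143, q = 2460/7 ≈ 351.4286.

351.43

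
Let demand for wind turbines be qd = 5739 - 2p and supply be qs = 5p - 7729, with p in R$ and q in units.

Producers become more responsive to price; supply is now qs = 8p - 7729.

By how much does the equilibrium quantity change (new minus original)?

Original equilibrium: 5739 - 2p = 5p - 7729 gives 13468 = 7p, so p = 1924 and q = 1891.
The shock moves the curves to qd = 5739 - 2p and qs = 8p - 7729.
Equate the new curves: 5739 - 2p = 8p - 7729, giving 13468 = 10p, p = 1346.8, q = 3045.4.
Δq = 3045.4 − 1891 = +1154.4.

+1154.4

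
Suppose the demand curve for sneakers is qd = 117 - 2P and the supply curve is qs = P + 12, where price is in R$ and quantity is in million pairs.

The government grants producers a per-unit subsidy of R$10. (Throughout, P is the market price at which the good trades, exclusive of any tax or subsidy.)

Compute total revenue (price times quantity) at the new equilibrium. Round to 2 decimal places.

Original equilibrium: 117 - 2P = P + 12 gives 105 = 3P, so P = 35 and q = 47.
Since sellers receive the price plus the subsidy, the effective supply curve becomes qs = P + 22.
Clearing the new market: 117 - 2P = P + 22, so P = 95/3 ≈ 31.6667 and q = 161/3 ≈ 53.6667.
New expenditure = 31.6667 × 53.6667 = 1699.44.

1699.44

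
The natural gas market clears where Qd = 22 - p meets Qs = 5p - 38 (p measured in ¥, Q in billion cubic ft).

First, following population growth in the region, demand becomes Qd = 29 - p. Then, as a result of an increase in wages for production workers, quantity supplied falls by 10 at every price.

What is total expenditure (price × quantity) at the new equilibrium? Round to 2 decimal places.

207.47

Solve the original market: 22 - p = 5p - 38, hence p = 10 and Q = 12.
The shock moves the curves to Qd = 29 - p and Qs = 5p - 48.
Setting them equal: 29 - p = 5p - 48 → 77 = 6p, so p = 77/6 ≈ 12.8333 and Q = 97/6 ≈ 16.1667.
New expenditure = 12.8333 × 16.1667 = 207.47.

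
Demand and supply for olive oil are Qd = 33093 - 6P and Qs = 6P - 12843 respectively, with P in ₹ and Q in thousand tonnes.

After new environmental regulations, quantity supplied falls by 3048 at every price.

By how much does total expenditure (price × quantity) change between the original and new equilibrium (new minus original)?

-3649218

Before the shock: 33093 - 6P = 6P - 12843 ⇒ 45936 = 12P ⇒ P = 3828, Q = 10125.
The new curves are Qd = 33093 - 6P (demand) and Qs = 6P - 15891 (supply).
Clearing the new market: 33093 - 6P = 6P - 15891, so P = 4082 and Q = 8601.
Expenditure moves from 3828×10125 = 38758500 to 4082×8601 = 35109282; change = -3649218.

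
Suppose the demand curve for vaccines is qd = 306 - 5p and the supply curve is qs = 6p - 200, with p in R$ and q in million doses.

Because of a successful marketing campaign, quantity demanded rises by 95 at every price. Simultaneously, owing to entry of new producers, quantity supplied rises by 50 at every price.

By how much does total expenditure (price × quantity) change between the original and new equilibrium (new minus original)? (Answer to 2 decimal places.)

Solve the original market: 306 - 5p = 6p - 200, hence p = 46 and q = 76.
After the shift, demand is qd = 401 - 5p and supply is qs = 6p - 150.
Clearing the new market: 401 - 5p = 6p - 150, so p = 551/11 ≈ 50.0909 and q = 1656/11 ≈ 150.5455.
Expenditure moves from 46×76 = 3496 to 50.0909×150.5455 = 7540.9587; change = +4044.96.

+4044.96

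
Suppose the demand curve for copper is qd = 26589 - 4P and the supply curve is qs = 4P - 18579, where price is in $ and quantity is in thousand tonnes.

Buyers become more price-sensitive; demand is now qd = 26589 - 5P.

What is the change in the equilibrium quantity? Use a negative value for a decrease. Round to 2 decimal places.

Original equilibrium: 26589 - 4P = 4P - 18579 gives 45168 = 8P, so P = 5646 and q = 4005.
The new curves are qd = 26589 - 5P (demand) and qs = 4P - 18579 (supply).
New equilibrium: 26589 - 5P = 4P - 18579 ⇒ 45168 = 9P ⇒ P = 15056/3 ≈ 5018.6667, q = 4487/3 ≈ 1495.6667.
Δq = 1495.6667 − 4005 = -2509.33.

-2509.33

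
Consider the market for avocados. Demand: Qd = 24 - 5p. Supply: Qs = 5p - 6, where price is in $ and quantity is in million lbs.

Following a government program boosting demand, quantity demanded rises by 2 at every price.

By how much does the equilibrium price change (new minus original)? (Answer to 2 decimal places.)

Solve the original market: 24 - 5p = 5p - 6, hence p = 3 and Q = 9.
After the shift, demand is Qd = 26 - 5p and supply is Qs = 5p - 6.
Equate the new curves: 26 - 5p = 5p - 6, giving 32 = 10p, p = 3.2, Q = 10.
Δp = 3.2 − 3 = +0.20.

+0.20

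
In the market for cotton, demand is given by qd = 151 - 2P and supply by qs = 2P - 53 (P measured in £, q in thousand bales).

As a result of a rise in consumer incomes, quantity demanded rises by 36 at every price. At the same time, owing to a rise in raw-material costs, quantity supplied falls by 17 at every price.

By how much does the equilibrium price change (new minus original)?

Original equilibrium: 151 - 2P = 2P - 53 gives 204 = 4P, so P = 51 and q = 49.
With the change applied: demand qd = 187 - 2P, supply qs = 2P - 70.
Clearing the new market: 187 - 2P = 2P - 70, so P = 64.25 and q = 58.5.
ΔP = 64.25 − 51 = +13.25.

+13.25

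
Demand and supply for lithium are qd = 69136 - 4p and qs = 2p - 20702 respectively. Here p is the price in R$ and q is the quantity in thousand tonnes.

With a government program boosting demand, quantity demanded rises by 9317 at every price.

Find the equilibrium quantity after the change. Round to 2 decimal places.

12349.67

Original equilibrium: 69136 - 4p = 2p - 20702 gives 89838 = 6p, so p = 14973 and q = 9244.
After the shift, demand is qd = 78453 - 4p and supply is qs = 2p - 20702.
Clearing the new market: 78453 - 4p = 2p - 20702, so p = 99155/6 ≈ 16525.8333 and q = 37049/3 ≈ 12349.6667.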